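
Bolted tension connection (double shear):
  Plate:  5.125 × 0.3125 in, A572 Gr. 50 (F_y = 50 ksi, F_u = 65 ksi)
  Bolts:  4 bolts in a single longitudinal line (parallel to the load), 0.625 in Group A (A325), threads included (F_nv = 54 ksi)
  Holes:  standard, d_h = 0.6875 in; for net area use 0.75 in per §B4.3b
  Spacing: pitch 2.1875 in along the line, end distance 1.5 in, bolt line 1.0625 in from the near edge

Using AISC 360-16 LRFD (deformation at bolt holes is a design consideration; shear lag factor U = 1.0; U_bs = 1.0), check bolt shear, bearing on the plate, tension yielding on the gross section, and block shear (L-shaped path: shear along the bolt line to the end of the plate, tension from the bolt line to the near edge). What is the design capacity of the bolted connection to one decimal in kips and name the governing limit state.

60.2 kips (block shear governs)

Bolt shear: A_b = π(0.625)²/4 = 0.3068 in². φR_n = 0.75 × 54 × 0.3068 × 4 × 2 = 99.4 kips.
Bearing (0.3125 in plate, F_u = 65 ksi): end bolts L_c = 1.5 − 0.6875/2 = 1.15625, R_n = min(1.2×1.15625×0.3125×65, 2.4×0.625×0.3125×65) = 28.184 kips/bolt; interior L_c = 2.1875 − 0.6875 = 1.5, R_n = 30.469 kips/bolt. φR_n = 0.75 × (1×28.184 + 3×30.469) = 89.7 kips.
Tension yield (gross): A_g = 5.125×0.3125 = 1.6016 in². φR_n = 0.90 × 50 × 1.6016 = 72.1 kips.
Block shear: shear path 1×[1.5+3×2.1875] = 1×8.0625 in, A_gv = 2.5195, A_nv = 1×(8.0625 − 3.5×0.75)×0.3125 = 1.6992 in²; tension to near edge: (1.0625 − 0.5×0.75)×0.3125 = 0.21484 in². R_n = min(0.6×65×1.6992, 0.6×50×2.5195) + 1.0×65×0.21484 = min(66.269, 75.585) + 13.965 = 80.234 kips. φR_n = 0.75 × 80.234 = 60.2 kips.
Governing: min(99.4, 89.7, 72.1, 60.2) = 60.2 kips → block shear.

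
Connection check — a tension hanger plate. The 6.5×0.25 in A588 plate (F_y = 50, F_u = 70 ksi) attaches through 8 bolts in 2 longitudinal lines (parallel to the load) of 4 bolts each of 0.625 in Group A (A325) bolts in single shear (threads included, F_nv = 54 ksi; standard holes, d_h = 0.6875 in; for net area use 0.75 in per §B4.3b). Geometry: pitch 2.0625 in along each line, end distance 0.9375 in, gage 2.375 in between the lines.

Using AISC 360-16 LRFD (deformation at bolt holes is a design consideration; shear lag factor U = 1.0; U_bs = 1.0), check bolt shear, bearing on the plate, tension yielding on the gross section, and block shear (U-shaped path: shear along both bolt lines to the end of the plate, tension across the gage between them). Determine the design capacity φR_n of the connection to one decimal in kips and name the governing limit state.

Bolt shear: A_b = π(0.625)²/4 = 0.3068 in². φR_n = 0.75 × 54 × 0.3068 × 8 × 1 = 99.4 kips.
Bearing (0.25 in plate, F_u = 70 ksi): end bolts L_c = 0.9375 − 0.6875/2 = 0.59375, R_n = min(1.2×0.59375×0.25×70, 2.4×0.625×0.25×70) = 12.469 kips/bolt; interior L_c = 2.0625 − 0.6875 = 1.375, R_n = 26.25 kips/bolt. φR_n = 0.75 × (2×12.469 + 6×26.25) = 136.8 kips.
Tension yield (gross): A_g = 6.5×0.25 = 1.625 in². φR_n = 0.90 × 50 × 1.625 = 73.1 kips.
Block shear: shear path 2×[0.9375+3×2.0625] = 2×7.125 in, A_gv = 3.5625, A_nv = 2×(7.125 − 3.5×0.75)×0.25 = 2.25 in²; tension across gage: (2.375 − 1×0.75)×0.25 = 0.40625 in². R_n = min(0.6×70×2.25, 0.6×50×3.5625) + 1.0×70×0.40625 = min(94.5, 106.88) + 28.438 = 122.94 kips. φR_n = 0.75 × 122.94 = 92.2 kips.
Governing: min(99.4, 136.8, 73.1, 92.2) = 73.1 kips → gross-section yield.

73.1 kips (gross-section yield governs)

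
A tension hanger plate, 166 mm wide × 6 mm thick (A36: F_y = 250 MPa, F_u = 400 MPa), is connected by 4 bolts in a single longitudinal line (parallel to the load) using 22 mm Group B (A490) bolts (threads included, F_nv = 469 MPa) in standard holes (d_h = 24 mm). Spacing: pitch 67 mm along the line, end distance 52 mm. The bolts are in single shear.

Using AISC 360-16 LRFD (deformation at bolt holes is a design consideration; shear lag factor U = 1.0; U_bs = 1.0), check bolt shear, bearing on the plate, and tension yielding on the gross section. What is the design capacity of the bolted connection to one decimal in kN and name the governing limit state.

Bolt shear: A_b = π(22)²/4 = 380.13 mm². φR_n = 0.75 × 469 × 380.13 × 4 × 1 = 534.8 kN.
Bearing (6 mm plate, F_u = 400 MPa): end bolts L_c = 52 − 24/2 = 40, R_n = min(1.2×40×6×400, 2.4×22×6×400) = 115.2 kN/bolt; interior L_c = 67 − 24 = 43, R_n = 123.84 kN/bolt. φR_n = 0.75 × (1×115.2 + 3×123.84) = 365.0 kN.
Tension yield (gross): A_g = 166×6 = 996 mm². φR_n = 0.90 × 250 × 996 = 224.1 kN.
Governing: min(534.8, 365.0, 224.1) = 224.1 kN → gross-section yield.

224.1 kN (gross-section yield governs)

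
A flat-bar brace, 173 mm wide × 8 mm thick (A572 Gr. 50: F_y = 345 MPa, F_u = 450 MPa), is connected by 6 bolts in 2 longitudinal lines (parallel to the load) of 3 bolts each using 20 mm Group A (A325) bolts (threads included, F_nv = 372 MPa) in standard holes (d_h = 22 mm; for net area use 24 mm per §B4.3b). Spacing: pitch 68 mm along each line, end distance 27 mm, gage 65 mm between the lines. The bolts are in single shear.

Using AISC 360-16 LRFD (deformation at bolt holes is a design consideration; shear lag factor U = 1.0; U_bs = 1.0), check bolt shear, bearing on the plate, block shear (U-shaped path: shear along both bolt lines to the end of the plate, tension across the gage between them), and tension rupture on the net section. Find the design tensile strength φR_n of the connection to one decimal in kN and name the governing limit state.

Bolt shear: A_b = π(20)²/4 = 314.16 mm². φR_n = 0.75 × 372 × 314.16 × 6 × 1 = 525.9 kN.
Bearing (8 mm plate, F_u = 450 MPa): end bolts L_c = 27 − 22/2 = 16, R_n = min(1.2×16×8×450, 2.4×20×8×450) = 69.12 kN/bolt; interior L_c = 68 − 22 = 46, R_n = 172.8 kN/bolt. φR_n = 0.75 × (2×69.12 + 4×172.8) = 622.1 kN.
Block shear: shear path 2×[27+2×68] = 2×163 mm, A_gv = 2608, A_nv = 2×(163 − 2.5×24)×8 = 1648 mm²; tension across gage: (65 − 1×24)×8 = 328 mm². R_n = min(0.6×450×1648, 0.6×345×2608) + 1.0×450×328 = min(444.96, 539.86) + 147.6 = 592.56 kN. φR_n = 0.75 × 592.56 = 444.4 kN.
Tension rupture (net): A_n = (173 − 2×24)×8 = 1000 mm² (U = 1.0, A_e = A_n). φR_n = 0.75 × 450 × 1000 = 337.5 kN.
Governing: min(525.9, 622.1, 444.4, 337.5) = 337.5 kN → net-section rupture.

337.5 kN (net-section rupture governs)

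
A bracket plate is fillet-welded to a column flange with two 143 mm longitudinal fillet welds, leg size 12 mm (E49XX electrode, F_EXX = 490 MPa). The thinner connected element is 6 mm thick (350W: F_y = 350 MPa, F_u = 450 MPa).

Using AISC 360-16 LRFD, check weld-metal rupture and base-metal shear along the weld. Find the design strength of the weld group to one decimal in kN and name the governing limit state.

347.5 kN (base-metal shear governs)

Weld metal: throat = 0.707×12 = 8.484 mm, L = 2×143 = 286 mm. φR_n = 0.75 × 0.6 × 490 × 8.484 × 286 = 535.0 kN.
Base metal shear (6 mm plate): yield φR_n = 1.0×0.6×350×6×286 = 360.4 kN; rupture φR_n = 0.75×0.6×450×6×286 = 347.5 kN; take 347.5 kN (rupture).
Governing: min(535.0, 347.5) = 347.5 kN → base-metal shear.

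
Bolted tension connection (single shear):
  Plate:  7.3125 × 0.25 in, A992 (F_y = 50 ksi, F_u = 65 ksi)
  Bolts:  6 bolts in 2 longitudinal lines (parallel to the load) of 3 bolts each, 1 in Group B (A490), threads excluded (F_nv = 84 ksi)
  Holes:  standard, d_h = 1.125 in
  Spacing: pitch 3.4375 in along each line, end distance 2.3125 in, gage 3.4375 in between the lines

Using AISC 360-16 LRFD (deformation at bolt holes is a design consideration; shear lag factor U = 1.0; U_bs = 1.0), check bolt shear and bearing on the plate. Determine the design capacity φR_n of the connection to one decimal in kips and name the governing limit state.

168.2 kips (bearing governs)

Bolt shear: A_b = π(1)²/4 = 0.7854 in². φR_n = 0.75 × 84 × 0.7854 × 6 × 1 = 296.9 kips.
Bearing (0.25 in plate, F_u = 65 ksi): end bolts L_c = 2.3125 − 1.125/2 = 1.75, R_n = min(1.2×1.75×0.25×65, 2.4×1×0.25×65) = 34.125 kips/bolt; interior L_c = 3.4375 − 1.125 = 2.3125, R_n = 39 kips/bolt. φR_n = 0.75 × (2×34.125 + 4×39) = 168.2 kips.
Governing: min(296.9, 168.2) = 168.2 kips → bearing.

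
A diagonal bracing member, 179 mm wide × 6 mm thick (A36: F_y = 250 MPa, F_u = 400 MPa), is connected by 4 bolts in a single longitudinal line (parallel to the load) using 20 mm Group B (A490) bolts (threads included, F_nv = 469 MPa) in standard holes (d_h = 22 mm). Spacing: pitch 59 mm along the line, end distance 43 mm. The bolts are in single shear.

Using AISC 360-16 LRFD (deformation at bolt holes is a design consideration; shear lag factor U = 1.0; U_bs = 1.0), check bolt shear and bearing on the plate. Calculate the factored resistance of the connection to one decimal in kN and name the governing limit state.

308.9 kN (bearing governs)

Bolt shear: A_b = π(20)²/4 = 314.16 mm². φR_n = 0.75 × 469 × 314.16 × 4 × 1 = 442.0 kN.
Bearing (6 mm plate, F_u = 400 MPa): end bolts L_c = 43 − 22/2 = 32, R_n = min(1.2×32×6×400, 2.4×20×6×400) = 92.16 kN/bolt; interior L_c = 59 − 22 = 37, R_n = 106.56 kN/bolt. φR_n = 0.75 × (1×92.16 + 3×106.56) = 308.9 kN.
Governing: min(442.0, 308.9) = 308.9 kN → bearing.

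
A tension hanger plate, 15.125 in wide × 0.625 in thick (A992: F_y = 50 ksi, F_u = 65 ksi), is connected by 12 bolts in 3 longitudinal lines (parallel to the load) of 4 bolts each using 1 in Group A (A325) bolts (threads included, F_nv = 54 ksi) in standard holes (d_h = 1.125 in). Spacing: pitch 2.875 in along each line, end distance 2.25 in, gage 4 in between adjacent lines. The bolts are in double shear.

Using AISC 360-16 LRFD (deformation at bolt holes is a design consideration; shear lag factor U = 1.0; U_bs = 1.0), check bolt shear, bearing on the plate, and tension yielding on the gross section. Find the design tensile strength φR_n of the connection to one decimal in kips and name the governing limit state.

425.4 kips (gross-section yield governs)

Bolt shear: A_b = π(1)²/4 = 0.7854 in². φR_n = 0.75 × 54 × 0.7854 × 12 × 2 = 763.4 kips.
Bearing (0.625 in plate, F_u = 65 ksi): end bolts L_c = 2.25 − 1.125/2 = 1.6875, R_n = min(1.2×1.6875×0.625×65, 2.4×1×0.625×65) = 82.266 kips/bolt; interior L_c = 2.875 − 1.125 = 1.75, R_n = 85.313 kips/bolt. φR_n = 0.75 × (3×82.266 + 9×85.313) = 761.0 kips.
Tension yield (gross): A_g = 15.125×0.625 = 9.4531 in². φR_n = 0.90 × 50 × 9.4531 = 425.4 kips.
Governing: min(763.4, 761.0, 425.4) = 425.4 kips → gross-section yield.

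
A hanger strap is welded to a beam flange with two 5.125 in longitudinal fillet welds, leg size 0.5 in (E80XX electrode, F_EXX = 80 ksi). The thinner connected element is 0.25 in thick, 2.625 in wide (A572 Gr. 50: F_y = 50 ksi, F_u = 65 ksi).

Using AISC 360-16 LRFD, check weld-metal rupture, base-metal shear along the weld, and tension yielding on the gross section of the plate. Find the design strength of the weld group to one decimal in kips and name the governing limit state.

29.5 kips (gross-section yield governs)

Weld metal: throat = 0.707×0.5 = 0.3535 in, L = 2×5.125 = 10.25 in. φR_n = 0.75 × 0.6 × 80 × 0.3535 × 10.25 = 130.4 kips.
Base metal shear (0.25 in plate): yield φR_n = 1.0×0.6×50×0.25×10.25 = 76.9 kips; rupture φR_n = 0.75×0.6×65×0.25×10.25 = 75.0 kips; take 75.0 kips (rupture).
Tension yield (gross): A_g = 2.625×0.25 = 0.65625 in². φR_n = 0.90 × 50 × 0.65625 = 29.5 kips.
Governing: min(130.4, 75.0, 29.5) = 29.5 kips → gross-section yield.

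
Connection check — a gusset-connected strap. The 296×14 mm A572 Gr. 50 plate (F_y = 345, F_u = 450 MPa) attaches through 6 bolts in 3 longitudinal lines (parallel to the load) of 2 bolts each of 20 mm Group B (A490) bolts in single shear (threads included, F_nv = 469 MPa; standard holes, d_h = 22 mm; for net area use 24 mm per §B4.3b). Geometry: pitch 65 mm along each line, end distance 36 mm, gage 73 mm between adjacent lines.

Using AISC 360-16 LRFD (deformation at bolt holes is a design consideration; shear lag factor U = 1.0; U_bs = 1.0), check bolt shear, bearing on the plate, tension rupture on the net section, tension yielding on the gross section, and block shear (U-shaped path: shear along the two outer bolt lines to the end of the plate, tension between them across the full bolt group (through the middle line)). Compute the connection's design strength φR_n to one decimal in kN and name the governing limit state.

Bolt shear: A_b = π(20)²/4 = 314.16 mm². φR_n = 0.75 × 469 × 314.16 × 6 × 1 = 663.0 kN.
Bearing (14 mm plate, F_u = 450 MPa): end bolts L_c = 36 − 22/2 = 25, R_n = min(1.2×25×14×450, 2.4×20×14×450) = 189 kN/bolt; interior L_c = 65 − 22 = 43, R_n = 302.4 kN/bolt. φR_n = 0.75 × (3×189 + 3×302.4) = 1105.7 kN.
Tension rupture (net): A_n = (296 − 3×24)×14 = 3136 mm² (U = 1.0, A_e = A_n). φR_n = 0.75 × 450 × 3136 = 1058.4 kN.
Tension yield (gross): A_g = 296×14 = 4144 mm². φR_n = 0.90 × 345 × 4144 = 1286.7 kN.
Block shear: shear path 2×[36+1×65] = 2×101 mm, A_gv = 2828, A_nv = 2×(101 − 1.5×24)×14 = 1820 mm²; tension across gage: (146 − 2×24)×14 = 1372 mm². R_n = min(0.6×450×1820, 0.6×345×2828) + 1.0×450×1372 = min(491.4, 585.4) + 617.4 = 1108.8 kN. φR_n = 0.75 × 1108.8 = 831.6 kN.
Governing: min(663.0, 1105.7, 1058.4, 1286.7, 831.6) = 663.0 kN → bolt shear.

663.0 kN (bolt shear governs)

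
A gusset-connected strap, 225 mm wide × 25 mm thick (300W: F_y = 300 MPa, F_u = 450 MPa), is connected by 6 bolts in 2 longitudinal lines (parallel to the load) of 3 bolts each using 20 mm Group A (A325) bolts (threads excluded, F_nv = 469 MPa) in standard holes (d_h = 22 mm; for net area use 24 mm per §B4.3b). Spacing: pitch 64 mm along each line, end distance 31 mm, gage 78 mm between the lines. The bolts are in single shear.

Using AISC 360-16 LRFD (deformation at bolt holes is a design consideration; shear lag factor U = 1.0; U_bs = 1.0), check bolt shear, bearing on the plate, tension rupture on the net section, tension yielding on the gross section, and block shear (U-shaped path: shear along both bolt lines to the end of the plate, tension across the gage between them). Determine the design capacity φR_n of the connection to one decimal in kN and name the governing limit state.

663.0 kN (bolt shear governs)

Bolt shear: A_b = π(20)²/4 = 314.16 mm². φR_n = 0.75 × 469 × 314.16 × 6 × 1 = 663.0 kN.
Bearing (25 mm plate, F_u = 450 MPa): end bolts L_c = 31 − 22/2 = 20, R_n = min(1.2×20×25×450, 2.4×20×25×450) = 270 kN/bolt; interior L_c = 64 − 22 = 42, R_n = 540 kN/bolt. φR_n = 0.75 × (2×270 + 4×540) = 2025.0 kN.
Tension rupture (net): A_n = (225 − 2×24)×25 = 4425 mm² (U = 1.0, A_e = A_n). φR_n = 0.75 × 450 × 4425 = 1493.4 kN.
Tension yield (gross): A_g = 225×25 = 5625 mm². φR_n = 0.90 × 300 × 5625 = 1518.8 kN.
Block shear: shear path 2×[31+2×64] = 2×159 mm, A_gv = 7950, A_nv = 2×(159 − 2.5×24)×25 = 4950 mm²; tension across gage: (78 − 1×24)×25 = 1350 mm². R_n = min(0.6×450×4950, 0.6×300×7950) + 1.0×450×1350 = min(1336.5, 1431) + 607.5 = 1944 kN. φR_n = 0.75 × 1944 = 1458.0 kN.
Governing: min(663.0, 2025.0, 1493.4, 1518.8, 1458.0) = 663.0 kN → bolt shear.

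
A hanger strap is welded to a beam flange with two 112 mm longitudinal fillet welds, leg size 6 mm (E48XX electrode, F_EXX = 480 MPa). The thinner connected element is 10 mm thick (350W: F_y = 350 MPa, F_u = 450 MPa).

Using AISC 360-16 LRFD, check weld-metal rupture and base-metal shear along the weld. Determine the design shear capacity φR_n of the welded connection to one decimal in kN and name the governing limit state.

205.2 kN (weld metal governs)

Weld metal: throat = 0.707×6 = 4.242 mm, L = 2×112 = 224 mm. φR_n = 0.75 × 0.6 × 480 × 4.242 × 224 = 205.2 kN.
Base metal shear (10 mm plate): yield φR_n = 1.0×0.6×350×10×224 = 470.4 kN; rupture φR_n = 0.75×0.6×450×10×224 = 453.6 kN; take 453.6 kN (rupture).
Governing: min(205.2, 453.6) = 205.2 kN → weld metal.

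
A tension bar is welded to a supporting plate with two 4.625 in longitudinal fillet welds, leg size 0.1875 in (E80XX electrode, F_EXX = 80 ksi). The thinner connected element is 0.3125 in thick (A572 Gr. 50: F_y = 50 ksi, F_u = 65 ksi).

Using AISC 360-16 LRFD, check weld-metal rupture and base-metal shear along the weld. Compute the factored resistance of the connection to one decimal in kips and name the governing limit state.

Weld metal: throat = 0.707×0.1875 = 0.13256 in, L = 2×4.625 = 9.25 in. φR_n = 0.75 × 0.6 × 80 × 0.13256 × 9.25 = 44.1 kips.
Base metal shear (0.3125 in plate): yield φR_n = 1.0×0.6×50×0.3125×9.25 = 86.7 kips; rupture φR_n = 0.75×0.6×65×0.3125×9.25 = 84.6 kips; take 84.6 kips (rupture).
Governing: min(44.1, 84.6) = 44.1 kips → weld metal.

44.1 kips (weld metal governs)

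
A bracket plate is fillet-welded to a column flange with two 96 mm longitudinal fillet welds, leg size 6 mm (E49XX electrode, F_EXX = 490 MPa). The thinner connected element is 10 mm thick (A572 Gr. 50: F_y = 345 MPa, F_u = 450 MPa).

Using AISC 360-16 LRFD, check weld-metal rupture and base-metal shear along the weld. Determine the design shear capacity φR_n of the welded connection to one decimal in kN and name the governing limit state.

Weld metal: throat = 0.707×6 = 4.242 mm, L = 2×96 = 192 mm. φR_n = 0.75 × 0.6 × 490 × 4.242 × 192 = 179.6 kN.
Base metal shear (10 mm plate): yield φR_n = 1.0×0.6×345×10×192 = 397.4 kN; rupture φR_n = 0.75×0.6×450×10×192 = 388.8 kN; take 388.8 kN (rupture).
Governing: min(179.6, 388.8) = 179.6 kN → weld metal.

179.6 kN (weld metal governs)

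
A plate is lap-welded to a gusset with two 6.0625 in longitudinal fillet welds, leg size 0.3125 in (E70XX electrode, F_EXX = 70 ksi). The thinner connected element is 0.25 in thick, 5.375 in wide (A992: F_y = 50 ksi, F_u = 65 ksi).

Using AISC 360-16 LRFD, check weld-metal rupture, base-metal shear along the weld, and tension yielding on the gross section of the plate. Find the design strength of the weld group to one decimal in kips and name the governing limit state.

60.5 kips (gross-section yield governs)

Weld metal: throat = 0.707×0.3125 = 0.22094 in, L = 2×6.0625 = 12.125 in. φR_n = 0.75 × 0.6 × 70 × 0.22094 × 12.125 = 84.4 kips.
Base metal shear (0.25 in plate): yield φR_n = 1.0×0.6×50×0.25×12.125 = 90.9 kips; rupture φR_n = 0.75×0.6×65×0.25×12.125 = 88.7 kips; take 88.7 kips (rupture).
Tension yield (gross): A_g = 5.375×0.25 = 1.3438 in². φR_n = 0.90 × 50 × 1.3438 = 60.5 kips.
Governing: min(84.4, 88.7, 60.5) = 60.5 kips → gross-section yield.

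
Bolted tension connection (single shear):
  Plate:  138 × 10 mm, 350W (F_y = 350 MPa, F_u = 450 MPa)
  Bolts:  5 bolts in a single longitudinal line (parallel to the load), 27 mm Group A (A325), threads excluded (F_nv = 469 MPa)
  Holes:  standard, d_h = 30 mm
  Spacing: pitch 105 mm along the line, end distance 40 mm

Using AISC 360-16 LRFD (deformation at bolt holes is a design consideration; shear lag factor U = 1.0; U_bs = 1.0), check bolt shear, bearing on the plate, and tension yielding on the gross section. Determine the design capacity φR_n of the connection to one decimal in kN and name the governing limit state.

Bolt shear: A_b = π(27)²/4 = 572.56 mm². φR_n = 0.75 × 469 × 572.56 × 5 × 1 = 1007.0 kN.
Bearing (10 mm plate, F_u = 450 MPa): end bolts L_c = 40 − 30/2 = 25, R_n = min(1.2×25×10×450, 2.4×27×10×450) = 135 kN/bolt; interior L_c = 105 − 30 = 75, R_n = 291.6 kN/bolt. φR_n = 0.75 × (1×135 + 4×291.6) = 976.1 kN.
Tension yield (gross): A_g = 138×10 = 1380 mm². φR_n = 0.90 × 350 × 1380 = 434.7 kN.
Governing: min(1007.0, 976.1, 434.7) = 434.7 kN → gross-section yield.

434.7 kN (gross-section yield governs)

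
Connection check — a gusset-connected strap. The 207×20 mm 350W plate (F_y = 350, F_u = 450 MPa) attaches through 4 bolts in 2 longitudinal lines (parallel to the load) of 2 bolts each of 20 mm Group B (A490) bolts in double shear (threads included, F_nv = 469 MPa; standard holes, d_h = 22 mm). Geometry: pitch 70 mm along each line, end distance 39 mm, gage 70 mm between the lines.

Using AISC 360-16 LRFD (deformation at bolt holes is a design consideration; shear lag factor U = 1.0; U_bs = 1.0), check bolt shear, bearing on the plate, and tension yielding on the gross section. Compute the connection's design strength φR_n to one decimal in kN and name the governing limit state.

884.0 kN (bolt shear governs)

Bolt shear: A_b = π(20)²/4 = 314.16 mm². φR_n = 0.75 × 469 × 314.16 × 4 × 2 = 884.0 kN.
Bearing (20 mm plate, F_u = 450 MPa): end bolts L_c = 39 − 22/2 = 28, R_n = min(1.2×28×20×450, 2.4×20×20×450) = 302.4 kN/bolt; interior L_c = 70 − 22 = 48, R_n = 432 kN/bolt. φR_n = 0.75 × (2×302.4 + 2×432) = 1101.6 kN.
Tension yield (gross): A_g = 207×20 = 4140 mm². φR_n = 0.90 × 350 × 4140 = 1304.1 kN.
Governing: min(884.0, 1101.6, 1304.1) = 884.0 kN → bolt shear.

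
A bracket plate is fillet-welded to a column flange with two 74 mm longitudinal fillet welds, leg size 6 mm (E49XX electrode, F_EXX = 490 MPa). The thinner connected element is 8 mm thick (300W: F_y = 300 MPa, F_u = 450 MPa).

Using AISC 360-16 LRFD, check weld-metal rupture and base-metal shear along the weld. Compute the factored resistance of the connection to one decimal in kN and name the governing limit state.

Weld metal: throat = 0.707×6 = 4.242 mm, L = 2×74 = 148 mm. φR_n = 0.75 × 0.6 × 490 × 4.242 × 148 = 138.4 kN.
Base metal shear (8 mm plate): yield φR_n = 1.0×0.6×300×8×148 = 213.1 kN; rupture φR_n = 0.75×0.6×450×8×148 = 239.8 kN; take 213.1 kN (yield).
Governing: min(138.4, 213.1) = 138.4 kN → weld metal.

138.4 kN (weld metal governs)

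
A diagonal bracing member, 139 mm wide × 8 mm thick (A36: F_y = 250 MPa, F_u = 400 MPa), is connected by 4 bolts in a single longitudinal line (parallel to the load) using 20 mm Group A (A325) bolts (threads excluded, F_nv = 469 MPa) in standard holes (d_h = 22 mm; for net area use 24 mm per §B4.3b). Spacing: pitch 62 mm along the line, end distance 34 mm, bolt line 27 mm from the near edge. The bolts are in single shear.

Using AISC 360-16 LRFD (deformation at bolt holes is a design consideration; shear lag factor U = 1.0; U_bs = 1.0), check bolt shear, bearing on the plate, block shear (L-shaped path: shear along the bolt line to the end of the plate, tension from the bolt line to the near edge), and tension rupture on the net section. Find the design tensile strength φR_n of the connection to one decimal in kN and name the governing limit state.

231.8 kN (block shear governs)

Bolt shear: A_b = π(20)²/4 = 314.16 mm². φR_n = 0.75 × 469 × 314.16 × 4 × 1 = 442.0 kN.
Bearing (8 mm plate, F_u = 400 MPa): end bolts L_c = 34 − 22/2 = 23, R_n = min(1.2×23×8×400, 2.4×20×8×400) = 88.32 kN/bolt; interior L_c = 62 − 22 = 40, R_n = 153.6 kN/bolt. φR_n = 0.75 × (1×88.32 + 3×153.6) = 411.8 kN.
Block shear: shear path 1×[34+3×62] = 1×220 mm, A_gv = 1760, A_nv = 1×(220 − 3.5×24)×8 = 1088 mm²; tension to near edge: (27 − 0.5×24)×8 = 120 mm². R_n = min(0.6×400×1088, 0.6×250×1760) + 1.0×400×120 = min(261.12, 264) + 48 = 309.12 kN. φR_n = 0.75 × 309.12 = 231.8 kN.
Tension rupture (net): A_n = (139 − 1×24)×8 = 920 mm² (U = 1.0, A_e = A_n). φR_n = 0.75 × 400 × 920 = 276.0 kN.
Governing: min(442.0, 411.8, 231.8, 276.0) = 231.8 kN → block shear.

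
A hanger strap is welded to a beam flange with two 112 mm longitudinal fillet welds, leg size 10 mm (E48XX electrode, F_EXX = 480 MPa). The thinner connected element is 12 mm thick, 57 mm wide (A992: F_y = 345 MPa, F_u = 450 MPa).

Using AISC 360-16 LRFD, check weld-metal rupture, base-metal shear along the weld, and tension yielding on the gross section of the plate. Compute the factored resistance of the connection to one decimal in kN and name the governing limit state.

Weld metal: throat = 0.707×10 = 7.07 mm, L = 2×112 = 224 mm. φR_n = 0.75 × 0.6 × 480 × 7.07 × 224 = 342.1 kN.
Base metal shear (12 mm plate): yield φR_n = 1.0×0.6×345×12×224 = 556.4 kN; rupture φR_n = 0.75×0.6×450×12×224 = 544.3 kN; take 544.3 kN (rupture).
Tension yield (gross): A_g = 57×12 = 684 mm². φR_n = 0.90 × 345 × 684 = 212.4 kN.
Governing: min(342.1, 544.3, 212.4) = 212.4 kN → gross-section yield.

212.4 kN (gross-section yield governs)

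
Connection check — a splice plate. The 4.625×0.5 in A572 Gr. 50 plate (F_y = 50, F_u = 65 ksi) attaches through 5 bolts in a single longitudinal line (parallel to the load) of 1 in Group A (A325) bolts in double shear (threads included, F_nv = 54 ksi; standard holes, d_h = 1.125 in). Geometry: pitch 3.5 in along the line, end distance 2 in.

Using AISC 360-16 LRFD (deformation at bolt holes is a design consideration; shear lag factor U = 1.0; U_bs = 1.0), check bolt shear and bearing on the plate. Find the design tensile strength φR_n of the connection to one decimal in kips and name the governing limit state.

Bolt shear: A_b = π(1)²/4 = 0.7854 in². φR_n = 0.75 × 54 × 0.7854 × 5 × 2 = 318.1 kips.
Bearing (0.5 in plate, F_u = 65 ksi): end bolts L_c = 2 − 1.125/2 = 1.4375, R_n = min(1.2×1.4375×0.5×65, 2.4×1×0.5×65) = 56.063 kips/bolt; interior L_c = 3.5 − 1.125 = 2.375, R_n = 78 kips/bolt. φR_n = 0.75 × (1×56.063 + 4×78) = 276.0 kips.
Governing: min(318.1, 276.0) = 276.0 kips → bearing.

276.0 kips (bearing governs)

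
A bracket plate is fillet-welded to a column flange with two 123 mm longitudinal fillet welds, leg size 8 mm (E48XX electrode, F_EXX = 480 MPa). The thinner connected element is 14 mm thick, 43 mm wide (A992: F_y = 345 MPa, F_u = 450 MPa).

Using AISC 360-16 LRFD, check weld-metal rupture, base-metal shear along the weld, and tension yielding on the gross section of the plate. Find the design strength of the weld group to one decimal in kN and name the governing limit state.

Weld metal: throat = 0.707×8 = 5.656 mm, L = 2×123 = 246 mm. φR_n = 0.75 × 0.6 × 480 × 5.656 × 246 = 300.5 kN.
Base metal shear (14 mm plate): yield φR_n = 1.0×0.6×345×14×246 = 712.9 kN; rupture φR_n = 0.75×0.6×450×14×246 = 697.4 kN; take 697.4 kN (rupture).
Tension yield (gross): A_g = 43×14 = 602 mm². φR_n = 0.90 × 345 × 602 = 186.9 kN.
Governing: min(300.5, 697.4, 186.9) = 186.9 kN → gross-section yield.

186.9 kN (gross-section yield governs)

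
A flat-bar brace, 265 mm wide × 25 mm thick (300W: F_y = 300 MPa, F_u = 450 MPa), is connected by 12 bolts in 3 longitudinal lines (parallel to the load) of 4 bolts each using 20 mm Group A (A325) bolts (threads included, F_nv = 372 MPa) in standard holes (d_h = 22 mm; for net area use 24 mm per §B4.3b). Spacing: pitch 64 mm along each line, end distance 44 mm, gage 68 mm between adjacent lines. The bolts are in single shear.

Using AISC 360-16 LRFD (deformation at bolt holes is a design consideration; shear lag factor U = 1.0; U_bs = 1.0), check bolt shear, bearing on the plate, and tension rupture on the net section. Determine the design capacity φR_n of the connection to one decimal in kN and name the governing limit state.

Bolt shear: A_b = π(20)²/4 = 314.16 mm². φR_n = 0.75 × 372 × 314.16 × 12 × 1 = 1051.8 kN.
Bearing (25 mm plate, F_u = 450 MPa): end bolts L_c = 44 − 22/2 = 33, R_n = min(1.2×33×25×450, 2.4×20×25×450) = 445.5 kN/bolt; interior L_c = 64 − 22 = 42, R_n = 540 kN/bolt. φR_n = 0.75 × (3×445.5 + 9×540) = 4647.4 kN.
Tension rupture (net): A_n = (265 − 3×24)×25 = 4825 mm² (U = 1.0, A_e = A_n). φR_n = 0.75 × 450 × 4825 = 1628.4 kN.
Governing: min(1051.8, 4647.4, 1628.4) = 1051.8 kN → bolt shear.

1051.8 kN (bolt shear governs)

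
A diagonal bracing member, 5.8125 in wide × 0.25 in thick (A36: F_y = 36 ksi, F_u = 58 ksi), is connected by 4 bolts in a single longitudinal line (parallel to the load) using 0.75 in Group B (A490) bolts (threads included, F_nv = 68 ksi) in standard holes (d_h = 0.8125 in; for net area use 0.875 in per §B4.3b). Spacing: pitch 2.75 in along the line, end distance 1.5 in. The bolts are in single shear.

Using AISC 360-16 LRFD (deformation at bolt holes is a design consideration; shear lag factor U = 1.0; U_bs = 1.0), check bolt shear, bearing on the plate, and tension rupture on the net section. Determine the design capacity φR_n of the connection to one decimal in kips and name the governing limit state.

53.7 kips (net-section rupture governs)

Bolt shear: A_b = π(0.75)²/4 = 0.44179 in². φR_n = 0.75 × 68 × 0.44179 × 4 × 1 = 90.1 kips.
Bearing (0.25 in plate, F_u = 58 ksi): end bolts L_c = 1.5 − 0.8125/2 = 1.09375, R_n = min(1.2×1.09375×0.25×58, 2.4×0.75×0.25×58) = 19.031 kips/bolt; interior L_c = 2.75 − 0.8125 = 1.9375, R_n = 26.1 kips/bolt. φR_n = 0.75 × (1×19.031 + 3×26.1) = 73.0 kips.
Tension rupture (net): A_n = (5.8125 − 1×0.875)×0.25 = 1.2344 in² (U = 1.0, A_e = A_n). φR_n = 0.75 × 58 × 1.2344 = 53.7 kips.
Governing: min(90.1, 73.0, 53.7) = 53.7 kips → net-section rupture.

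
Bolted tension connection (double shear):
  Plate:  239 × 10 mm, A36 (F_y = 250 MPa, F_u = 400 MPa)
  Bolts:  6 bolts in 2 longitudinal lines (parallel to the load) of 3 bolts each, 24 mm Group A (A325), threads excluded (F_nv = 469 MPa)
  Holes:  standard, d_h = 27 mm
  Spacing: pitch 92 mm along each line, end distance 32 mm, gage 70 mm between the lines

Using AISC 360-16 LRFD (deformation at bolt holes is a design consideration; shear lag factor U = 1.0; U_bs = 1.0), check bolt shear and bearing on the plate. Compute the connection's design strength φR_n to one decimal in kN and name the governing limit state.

824.4 kN (bearing governs)

Bolt shear: A_b = π(24)²/4 = 452.39 mm². φR_n = 0.75 × 469 × 452.39 × 6 × 2 = 1909.5 kN.
Bearing (10 mm plate, F_u = 400 MPa): end bolts L_c = 32 − 27/2 = 18.5, R_n = min(1.2×18.5×10×400, 2.4×24×10×400) = 88.8 kN/bolt; interior L_c = 92 − 27 = 65, R_n = 230.4 kN/bolt. φR_n = 0.75 × (2×88.8 + 4×230.4) = 824.4 kN.
Governing: min(1909.5, 824.4) = 824.4 kN → bearing.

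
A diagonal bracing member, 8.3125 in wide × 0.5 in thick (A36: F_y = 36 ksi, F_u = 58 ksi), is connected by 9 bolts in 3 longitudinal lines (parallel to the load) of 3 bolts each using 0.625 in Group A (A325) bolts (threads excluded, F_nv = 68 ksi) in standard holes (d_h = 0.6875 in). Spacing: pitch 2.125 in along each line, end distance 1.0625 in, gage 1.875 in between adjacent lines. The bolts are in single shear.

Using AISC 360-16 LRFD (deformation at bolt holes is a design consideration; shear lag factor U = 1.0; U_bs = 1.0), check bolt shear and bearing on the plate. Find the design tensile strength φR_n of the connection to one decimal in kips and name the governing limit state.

Bolt shear: A_b = π(0.625)²/4 = 0.3068 in². φR_n = 0.75 × 68 × 0.3068 × 9 × 1 = 140.8 kips.
Bearing (0.5 in plate, F_u = 58 ksi): end bolts L_c = 1.0625 − 0.6875/2 = 0.71875, R_n = min(1.2×0.71875×0.5×58, 2.4×0.625×0.5×58) = 25.013 kips/bolt; interior L_c = 2.125 − 0.6875 = 1.4375, R_n = 43.5 kips/bolt. φR_n = 0.75 × (3×25.013 + 6×43.5) = 252.0 kips.
Governing: min(140.8, 252.0) = 140.8 kips → bolt shear.

140.8 kips (bolt shear governs)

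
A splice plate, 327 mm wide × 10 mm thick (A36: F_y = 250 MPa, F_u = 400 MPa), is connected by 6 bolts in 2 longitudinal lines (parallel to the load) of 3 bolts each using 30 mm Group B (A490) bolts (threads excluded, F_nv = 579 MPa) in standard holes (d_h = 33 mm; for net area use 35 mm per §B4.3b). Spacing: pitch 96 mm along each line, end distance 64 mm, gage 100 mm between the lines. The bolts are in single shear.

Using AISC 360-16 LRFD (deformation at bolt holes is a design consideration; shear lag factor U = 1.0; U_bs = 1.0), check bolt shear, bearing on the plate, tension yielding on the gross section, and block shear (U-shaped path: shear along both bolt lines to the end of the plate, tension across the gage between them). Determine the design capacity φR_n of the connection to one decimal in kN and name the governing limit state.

Bolt shear: A_b = π(30)²/4 = 706.86 mm². φR_n = 0.75 × 579 × 706.86 × 6 × 1 = 1841.7 kN.
Bearing (10 mm plate, F_u = 400 MPa): end bolts L_c = 64 − 33/2 = 47.5, R_n = min(1.2×47.5×10×400, 2.4×30×10×400) = 228 kN/bolt; interior L_c = 96 − 33 = 63, R_n = 288 kN/bolt. φR_n = 0.75 × (2×228 + 4×288) = 1206.0 kN.
Tension yield (gross): A_g = 327×10 = 3270 mm². φR_n = 0.90 × 250 × 3270 = 735.8 kN.
Block shear: shear path 2×[64+2×96] = 2×256 mm, A_gv = 5120, A_nv = 2×(256 − 2.5×35)×10 = 3370 mm²; tension across gage: (100 − 1×35)×10 = 650 mm². R_n = min(0.6×400×3370, 0.6×250×5120) + 1.0×400×650 = min(808.8, 768) + 260 = 1028 kN. φR_n = 0.75 × 1028 = 771.0 kN.
Governing: min(1841.7, 1206.0, 735.8, 771.0) = 735.8 kN → gross-section yield.

735.8 kN (gross-section yield governs)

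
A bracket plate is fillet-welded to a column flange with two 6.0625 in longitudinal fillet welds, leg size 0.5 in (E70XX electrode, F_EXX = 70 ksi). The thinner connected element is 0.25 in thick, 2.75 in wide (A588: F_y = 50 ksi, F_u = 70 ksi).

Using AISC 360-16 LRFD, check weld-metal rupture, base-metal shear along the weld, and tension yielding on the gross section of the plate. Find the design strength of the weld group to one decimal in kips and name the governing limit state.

Weld metal: throat = 0.707×0.5 = 0.3535 in, L = 2×6.0625 = 12.125 in. φR_n = 0.75 × 0.6 × 70 × 0.3535 × 12.125 = 135.0 kips.
Base metal shear (0.25 in plate): yield φR_n = 1.0×0.6×50×0.25×12.125 = 90.9 kips; rupture φR_n = 0.75×0.6×70×0.25×12.125 = 95.5 kips; take 90.9 kips (yield).
Tension yield (gross): A_g = 2.75×0.25 = 0.6875 in². φR_n = 0.90 × 50 × 0.6875 = 30.9 kips.
Governing: min(135.0, 90.9, 30.9) = 30.9 kips → gross-section yield.

30.9 kips (gross-section yield governs)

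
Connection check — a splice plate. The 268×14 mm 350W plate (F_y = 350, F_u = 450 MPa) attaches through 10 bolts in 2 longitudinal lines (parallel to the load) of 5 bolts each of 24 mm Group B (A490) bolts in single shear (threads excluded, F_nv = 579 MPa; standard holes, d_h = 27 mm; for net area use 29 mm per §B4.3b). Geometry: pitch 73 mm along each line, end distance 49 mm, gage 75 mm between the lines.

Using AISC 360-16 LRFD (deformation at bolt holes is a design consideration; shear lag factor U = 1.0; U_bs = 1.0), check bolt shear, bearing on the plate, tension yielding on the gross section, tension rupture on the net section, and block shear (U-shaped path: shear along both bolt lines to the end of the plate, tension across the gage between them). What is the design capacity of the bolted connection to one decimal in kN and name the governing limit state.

Bolt shear: A_b = π(24)²/4 = 452.39 mm². φR_n = 0.75 × 579 × 452.39 × 10 × 1 = 1964.5 kN.
Bearing (14 mm plate, F_u = 450 MPa): end bolts L_c = 49 − 27/2 = 35.5, R_n = min(1.2×35.5×14×450, 2.4×24×14×450) = 268.38 kN/bolt; interior L_c = 73 − 27 = 46, R_n = 347.76 kN/bolt. φR_n = 0.75 × (2×268.38 + 8×347.76) = 2489.1 kN.
Tension yield (gross): A_g = 268×14 = 3752 mm². φR_n = 0.90 × 350 × 3752 = 1181.9 kN.
Tension rupture (net): A_n = (268 − 2×29)×14 = 2940 mm² (U = 1.0, A_e = A_n). φR_n = 0.75 × 450 × 2940 = 992.3 kN.
Block shear: shear path 2×[49+4×73] = 2×341 mm, A_gv = 9548, A_nv = 2×(341 − 4.5×29)×14 = 5894 mm²; tension across gage: (75 − 1×29)×14 = 644 mm². R_n = min(0.6×450×5894, 0.6×350×9548) + 1.0×450×644 = min(1591.4, 2005.1) + 289.8 = 1881.2 kN. φR_n = 0.75 × 1881.2 = 1410.9 kN.
Governing: min(1964.5, 2489.1, 1181.9, 992.3, 1410.9) = 992.3 kN → net-section rupture.

992.3 kN (net-section rupture governs)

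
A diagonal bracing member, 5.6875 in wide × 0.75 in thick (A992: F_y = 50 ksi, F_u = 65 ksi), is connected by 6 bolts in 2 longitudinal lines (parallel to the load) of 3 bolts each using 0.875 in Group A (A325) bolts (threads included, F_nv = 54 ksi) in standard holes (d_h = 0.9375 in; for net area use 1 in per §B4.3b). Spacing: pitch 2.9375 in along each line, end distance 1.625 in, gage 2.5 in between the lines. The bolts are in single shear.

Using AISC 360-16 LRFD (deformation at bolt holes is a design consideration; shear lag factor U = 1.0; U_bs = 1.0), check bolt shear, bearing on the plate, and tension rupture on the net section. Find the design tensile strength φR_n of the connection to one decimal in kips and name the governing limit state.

134.8 kips (net-section rupture governs)

Bolt shear: A_b = π(0.875)²/4 = 0.60132 in². φR_n = 0.75 × 54 × 0.60132 × 6 × 1 = 146.1 kips.
Bearing (0.75 in plate, F_u = 65 ksi): end bolts L_c = 1.625 − 0.9375/2 = 1.15625, R_n = min(1.2×1.15625×0.75×65, 2.4×0.875×0.75×65) = 67.641 kips/bolt; interior L_c = 2.9375 − 0.9375 = 2, R_n = 102.38 kips/bolt. φR_n = 0.75 × (2×67.641 + 4×102.38) = 408.6 kips.
Tension rupture (net): A_n = (5.6875 − 2×1)×0.75 = 2.7656 in² (U = 1.0, A_e = A_n). φR_n = 0.75 × 65 × 2.7656 = 134.8 kips.
Governing: min(146.1, 408.6, 134.8) = 134.8 kips → net-section rupture.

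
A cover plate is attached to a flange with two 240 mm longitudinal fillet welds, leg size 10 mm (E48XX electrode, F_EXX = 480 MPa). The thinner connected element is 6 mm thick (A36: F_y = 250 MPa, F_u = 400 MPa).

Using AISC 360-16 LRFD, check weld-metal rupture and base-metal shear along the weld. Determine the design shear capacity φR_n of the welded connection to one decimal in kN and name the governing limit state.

Weld metal: throat = 0.707×10 = 7.07 mm, L = 2×240 = 480 mm. φR_n = 0.75 × 0.6 × 480 × 7.07 × 480 = 733.0 kN.
Base metal shear (6 mm plate): yield φR_n = 1.0×0.6×250×6×480 = 432.0 kN; rupture φR_n = 0.75×0.6×400×6×480 = 518.4 kN; take 432.0 kN (yield).
Governing: min(733.0, 432.0) = 432.0 kN → base-metal shear.

432.0 kN (base-metal shear governs)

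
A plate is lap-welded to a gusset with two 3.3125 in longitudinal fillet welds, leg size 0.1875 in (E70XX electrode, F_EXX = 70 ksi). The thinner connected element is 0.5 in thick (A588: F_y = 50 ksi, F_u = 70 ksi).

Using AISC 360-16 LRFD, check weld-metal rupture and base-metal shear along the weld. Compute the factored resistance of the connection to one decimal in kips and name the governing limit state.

27.7 kips (weld metal governs)

Weld metal: throat = 0.707×0.1875 = 0.13256 in, L = 2×3.3125 = 6.625 in. φR_n = 0.75 × 0.6 × 70 × 0.13256 × 6.625 = 27.7 kips.
Base metal shear (0.5 in plate): yield φR_n = 1.0×0.6×50×0.5×6.625 = 99.4 kips; rupture φR_n = 0.75×0.6×70×0.5×6.625 = 104.3 kips; take 99.4 kips (yield).
Governing: min(27.7, 99.4) = 27.7 kips → weld metal.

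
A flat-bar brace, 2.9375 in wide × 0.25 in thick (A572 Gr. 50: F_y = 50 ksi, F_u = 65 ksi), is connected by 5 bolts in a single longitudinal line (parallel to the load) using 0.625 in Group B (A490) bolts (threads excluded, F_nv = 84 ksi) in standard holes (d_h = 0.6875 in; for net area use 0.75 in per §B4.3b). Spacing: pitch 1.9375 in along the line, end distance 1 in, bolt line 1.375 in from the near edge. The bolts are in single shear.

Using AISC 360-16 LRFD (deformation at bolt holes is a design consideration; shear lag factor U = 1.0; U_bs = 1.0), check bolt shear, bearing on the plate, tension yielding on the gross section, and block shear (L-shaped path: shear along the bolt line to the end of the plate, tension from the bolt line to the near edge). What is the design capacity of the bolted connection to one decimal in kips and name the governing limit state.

Bolt shear: A_b = π(0.625)²/4 = 0.3068 in². φR_n = 0.75 × 84 × 0.3068 × 5 × 1 = 96.6 kips.
Bearing (0.25 in plate, F_u = 65 ksi): end bolts L_c = 1 − 0.6875/2 = 0.65625, R_n = min(1.2×0.65625×0.25×65, 2.4×0.625×0.25×65) = 12.797 kips/bolt; interior L_c = 1.9375 − 0.6875 = 1.25, R_n = 24.375 kips/bolt. φR_n = 0.75 × (1×12.797 + 4×24.375) = 82.7 kips.
Tension yield (gross): A_g = 2.9375×0.25 = 0.73438 in². φR_n = 0.90 × 50 × 0.73438 = 33.0 kips.
Block shear: shear path 1×[1+4×1.9375] = 1×8.75 in, A_gv = 2.1875, A_nv = 1×(8.75 − 4.5×0.75)×0.25 = 1.3438 in²; tension to near edge: (1.375 − 0.5×0.75)×0.25 = 0.25 in². R_n = min(0.6×65×1.3438, 0.6×50×2.1875) + 1.0×65×0.25 = min(52.408, 65.625) + 16.25 = 68.658 kips. φR_n = 0.75 × 68.658 = 51.5 kips.
Governing: min(96.6, 82.7, 33.0, 51.5) = 33.0 kips → gross-section yield.

33.0 kips (gross-section yield governs)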